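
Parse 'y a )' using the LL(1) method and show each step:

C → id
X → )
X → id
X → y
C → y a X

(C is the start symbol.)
LL(1) parsing maintains a stack (initially the start symbol over $) and the input. At each step: if the stack top is a terminal, match it against the current input token; if it is a non-terminal N, replace it with the RHS of M[N, lookahead] (the unique production whose predict set contains the lookahead).

Stack is shown with the top on the left.

Stack    Input    Action
------------------------
C $      y a ) $  output C → y a X
y a X $  y a ) $  match 'y'
a X $    a ) $    match 'a'
X $      ) $      output X → )
) $      ) $      match ')'
$        $        accept

The string is accepted.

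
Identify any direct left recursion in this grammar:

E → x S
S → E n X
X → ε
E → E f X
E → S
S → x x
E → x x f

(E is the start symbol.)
Yes, E is left-recursive

Direct left recursion occurs when N → N α for some non-terminal N (the right-hand side begins with the left-hand side itself).

E → x S: starts with x
S → E n X: starts with E
X → ε: starts with ε
E → E f X: LEFT RECURSIVE (starts with E)
E → S: starts with S
S → x x: starts with x
E → x x f: starts with x

The grammar has direct left recursion on: E.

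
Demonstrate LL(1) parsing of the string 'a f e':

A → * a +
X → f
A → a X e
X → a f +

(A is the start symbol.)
LL(1) parsing maintains a stack (initially the start symbol over $) and the input. At each step: if the stack top is a terminal, match it against the current input token; if it is a non-terminal N, replace it with the RHS of M[N, lookahead] (the unique production whose predict set contains the lookahead).

Stack is shown with the top on the left.

Stack    Input    Action
------------------------
A $      a f e $  output A → a X e
a X e $  a f e $  match 'a'
X e $    f e $    output X → f
f e $    f e $    match 'f'
e $      e $      match 'e'
$        $        accept

The string is accepted.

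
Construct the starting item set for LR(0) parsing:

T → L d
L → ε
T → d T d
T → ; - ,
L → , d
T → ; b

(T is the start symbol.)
{ [L → . , d], [L → .], [T → . ; - ,], [T → . ; b], [T → . L d], [T → . d T d], [T' → . T] }

First, augment the grammar with T' → T
I₀ = CLOSURE({ [T' → . T] }):
  [T' → . T] has the dot before T: add [T → . L d], [T → . d T d], [T → . ; - ,], [T → . ; b]
  [T → . L d] has the dot before L: add [L → .], [L → . , d]
No further items can be added.

I₀ = { [L → . , d], [L → .], [T → . ; - ,], [T → . ; b], [T → . L d], [T → . d T d], [T' → . T] }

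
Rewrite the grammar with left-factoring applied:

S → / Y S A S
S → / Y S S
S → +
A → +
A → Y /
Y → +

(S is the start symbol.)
S → / Y S S'
S' → A S
S' → S
S → +
A → +
A → Y /
Y → +

Left-factoring transforms A → αβ₁ | αβ₂ into A → αA' and A' → β₁ | β₂
(α is the longest common prefix among the alternatives). Repeat until
no nonterminal has two alternatives with a common prefix.

Round 1: S has alternatives sharing prefix '/ Y S'. Introduce S': S → / Y S S'
  Add: S' → A S
  Add: S' → S

No remaining common prefixes — done.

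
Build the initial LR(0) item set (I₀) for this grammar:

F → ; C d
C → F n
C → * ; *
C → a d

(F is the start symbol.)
{ [F → . ; C d], [F' → . F] }

First, augment the grammar with F' → F
I₀ = CLOSURE({ [F' → . F] }):
  [F' → . F] has the dot before F: add [F → . ; C d]
No further items can be added.

I₀ = { [F → . ; C d], [F' → . F] }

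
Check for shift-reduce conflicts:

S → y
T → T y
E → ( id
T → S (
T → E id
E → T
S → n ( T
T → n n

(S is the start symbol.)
Yes — I8: [E → T .] vs [T → T . y]

A shift-reduce conflict occurs when an LR(0) state has both:
  - a complete (reduce) item [A → α .] (dot at the end), and
  - a shift item [B → β . c γ] (dot before a terminal).

Augment with S' → S and build the canonical LR(0) collection (I0 = CLOSURE({[S' → . S]}), then GOTO on every symbol after a dot until no new states appear). It has 15 states:
  I0: { [S → . n ( T], [S → . y], [S' → . S] }  — shift
  I1: { [S' → S .] }  — accept
  I2: { [S → n . ( T] }  — shift
  I3: { [S → y .] }  — reduce
  I4: { [E → . ( id], [E → . T], [S → . n ( T], [S → . y], [S → n ( . T], [T → . E id], [T → . S (], [T → . T y], [T → . n n] }  — shift
  I5: { [E → ( . id] }  — shift
  I6: { [T → E . id] }  — shift
  I7: { [T → S . (] }  — shift
  I8: { [E → T .], [S → n ( T .], [T → T . y] }  — shift, 2 reduces
  I9: { [S → n . ( T], [T → n . n] }  — shift
  I10: { [T → n n .] }  — reduce
  I11: { [T → T y .] }  — reduce
  I12: { [T → S ( .] }  — reduce
  I13: { [T → E id .] }  — reduce
  I14: { [E → ( id .] }  — reduce

I8 contains reduce items [E → T .], [S → n ( T .] and shift item [T → T . y] — shift-reduce conflict.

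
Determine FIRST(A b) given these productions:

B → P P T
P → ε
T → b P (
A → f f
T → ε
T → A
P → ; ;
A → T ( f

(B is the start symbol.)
FIRST sets of the non-terminals involved (from the grammar, by fixed-point iteration):
  FIRST(A) = { '(', 'b', 'f' }

To compute FIRST(A b), process the symbols left to right:
Symbol A is a non-terminal. Add FIRST(A) \ {ε} = { '(', 'b', 'f' }
A is not nullable (ε ∉ FIRST(A)), so stop here.
FIRST(A b) = { '(', 'b', 'f' }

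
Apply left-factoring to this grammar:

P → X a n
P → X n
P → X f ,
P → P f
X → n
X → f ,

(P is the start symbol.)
Left-factoring transforms A → αβ₁ | αβ₂ into A → αA' and A' → β₁ | β₂
(α is the longest common prefix among the alternatives). Repeat until
no nonterminal has two alternatives with a common prefix.

Round 1: P has alternatives sharing prefix 'X'. Introduce P': P → X P'
  Add: P' → a n
  Add: P' → n
  Add: P' → f ,

No remaining common prefixes — done.

Resulting grammar:
P → X P'
P' → a n
P' → n
P' → f ,
P → P f
X → n
X → f ,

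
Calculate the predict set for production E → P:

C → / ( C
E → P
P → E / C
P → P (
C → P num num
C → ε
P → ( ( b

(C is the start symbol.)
PREDICT(E → P) = (FIRST(RHS) \ {ε}) ∪ (FOLLOW(E) if ε ∈ FIRST(RHS), i.e. RHS ⇒* ε)
FIRST(P) = { '(' }
FIRST(P) = { '(' }
ε ∉ FIRST(P), so FOLLOW(E) is not added.
PREDICT(E → P) = { '(' }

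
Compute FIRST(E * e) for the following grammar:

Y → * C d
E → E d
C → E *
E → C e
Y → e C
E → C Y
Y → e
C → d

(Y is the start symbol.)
{ 'd' }

FIRST sets of the non-terminals involved (from the grammar, by fixed-point iteration):
  FIRST(E) = { 'd' }

To compute FIRST(E * e), process the symbols left to right:
Symbol E is a non-terminal. Add FIRST(E) \ {ε} = { 'd' }
E is not nullable (ε ∉ FIRST(E)), so stop here.
FIRST(E * e) = { 'd' }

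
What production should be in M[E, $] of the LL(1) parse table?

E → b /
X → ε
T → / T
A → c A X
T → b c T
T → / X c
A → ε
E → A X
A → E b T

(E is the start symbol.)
E → A X

To find M[E, $], we find productions for E where $ is in the predict set (PREDICT(N → α) = (FIRST(α) \ {ε}) ∪ (FOLLOW(N) if α ⇒* ε)).

Relevant sets:
  FIRST(A) = { 'b', 'c', ε }
  FIRST(X) = { ε }
  FOLLOW(E) = { $, 'b' }

E → b /: PREDICT = { 'b' }
E → A X: PREDICT = { $, 'b', 'c' }
  $ is in predict set, so this production goes in M[E, $]

M[E, $] = E → A X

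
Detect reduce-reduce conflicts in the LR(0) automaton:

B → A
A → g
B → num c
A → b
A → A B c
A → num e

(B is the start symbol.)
A reduce-reduce conflict occurs when an LR(0) state has two complete items [A → α .] and [B → β .] — both call for a reduction, and with no lookahead the parser cannot choose between them.

Augment with B' → B and build the canonical LR(0) collection (I0 = CLOSURE({[B' → . B]}), then GOTO on every symbol after a dot until no new states appear). It has 10 states:
  I0: { [A → . A B c], [A → . b], [A → . g], [A → . num e], [B → . A], [B → . num c], [B' → . B] }  — shift
  I1: { [A → . A B c], [A → . b], [A → . g], [A → . num e], [A → A . B c], [B → . A], [B → . num c], [B → A .] }  — shift, reduce
  I2: { [B' → B .] }  — accept
  I3: { [A → b .] }  — reduce
  I4: { [A → g .] }  — reduce
  I5: { [A → num . e], [B → num . c] }  — shift
  I6: { [B → num c .] }  — reduce
  I7: { [A → num e .] }  — reduce
  I8: { [A → A B . c] }  — shift
  I9: { [A → A B c .] }  — reduce

No state contains more than one complete item.

Answer: No reduce-reduce conflicts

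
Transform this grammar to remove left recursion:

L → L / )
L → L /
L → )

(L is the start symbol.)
L is directly left-recursive. The standard transformation for
  A → A α₁ | ... | A α_m | β₁ | ... | β_n
is
  A  → β₁ A' | ... | β_n A'
  A' → α₁ A' | ... | α_m A' | ε

L → ) becomes L → ) L'
L → L / ) becomes L' → / ) L'
L → L / becomes L' → / L'
Add L' → ε

Resulting grammar:
L → ) L'
L' → / ) L'
L' → / L'
L' → ε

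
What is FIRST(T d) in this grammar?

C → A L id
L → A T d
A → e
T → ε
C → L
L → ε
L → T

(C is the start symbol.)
{ 'd' }

FIRST sets of the non-terminals involved (from the grammar, by fixed-point iteration):
  FIRST(T) = { ε }

To compute FIRST(T d), process the symbols left to right:
Symbol T is a non-terminal. Add FIRST(T) \ {ε} = { }
T is nullable (ε ∈ FIRST(T)), continue to the next symbol.
Symbol d is a terminal. Add 'd' and stop.
FIRST(T d) = { 'd' }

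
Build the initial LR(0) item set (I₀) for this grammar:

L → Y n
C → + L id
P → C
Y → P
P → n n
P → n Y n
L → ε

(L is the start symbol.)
{ [C → . + L id], [L → . Y n], [L → .], [L' → . L], [P → . C], [P → . n Y n], [P → . n n], [Y → . P] }

First, augment the grammar with L' → L
I₀ = CLOSURE({ [L' → . L] }):
  [L' → . L] has the dot before L: add [L → . Y n], [L → .]
  [L → . Y n] has the dot before Y: add [Y → . P]
  [Y → . P] has the dot before P: add [P → . C], [P → . n n], [P → . n Y n]
  [P → . C] has the dot before C: add [C → . + L id]
No further items can be added.

I₀ = { [C → . + L id], [L → . Y n], [L → .], [L' → . L], [P → . C], [P → . n Y n], [P → . n n], [Y → . P] }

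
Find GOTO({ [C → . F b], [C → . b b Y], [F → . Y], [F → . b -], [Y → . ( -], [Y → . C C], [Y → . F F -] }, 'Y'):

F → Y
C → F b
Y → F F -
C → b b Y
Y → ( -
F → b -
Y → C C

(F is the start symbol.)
GOTO(I, 'Y') = CLOSURE({ [A → αX.β] : [A → α.Xβ] ∈ I, X = 'Y' })

Items with dot before 'Y', with the dot advanced:
  [F → . Y] → [F → Y .]
Closure adds nothing (no advanced item has the dot before a non-terminal).

GOTO = { [F → Y .] }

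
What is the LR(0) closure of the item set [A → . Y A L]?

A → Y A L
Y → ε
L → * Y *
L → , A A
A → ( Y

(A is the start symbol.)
To compute CLOSURE, for each item [A → α.Bβ] where B is a non-terminal, add [B → .γ] for all productions B → γ; repeat for the newly added items until nothing changes.

Start with: [A → . Y A L]
  [A → . Y A L] has the dot before Y: add [Y → .]
No further items can be added.

CLOSURE = { [A → . Y A L], [Y → .] }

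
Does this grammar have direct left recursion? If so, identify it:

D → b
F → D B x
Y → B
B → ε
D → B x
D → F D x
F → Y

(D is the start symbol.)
No direct left recursion

Direct left recursion occurs when N → N α for some non-terminal N (the right-hand side begins with the left-hand side itself).

D → b: starts with b
F → D B x: starts with D
Y → B: starts with B
B → ε: starts with ε
D → B x: starts with B
D → F D x: starts with F
F → Y: starts with Y

No direct left recursion found.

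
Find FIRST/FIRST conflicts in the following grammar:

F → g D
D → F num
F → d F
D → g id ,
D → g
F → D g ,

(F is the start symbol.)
A FIRST/FIRST conflict occurs when two productions N → α and N → β for the same non-terminal have FIRST(α) ∩ FIRST(β) ≠ ∅ (with ε ∈ FIRST of a nullable right-hand side, so two nullable alternatives also conflict).

FIRST sets of the non-terminals at (or reachable through a nullable prefix from) the front of some alternative:
  FIRST(D) = { 'd', 'g' }
  FIRST(F) = { 'd', 'g' }

Productions for F:
  F → g D: FIRST = { 'g' }
  F → d F: FIRST = { 'd' }
  F → D g ,: FIRST = { 'd', 'g' }
Productions for D:
  D → F num: FIRST = { 'd', 'g' }
  D → g id ,: FIRST = { 'g' }
  D → g: FIRST = { 'g' }

Conflict for F: F → g D and F → D g ,
  Overlap: { 'g' }
Conflict for F: F → d F and F → D g ,
  Overlap: { 'd' }
Conflict for D: D → F num and D → g id ,
  Overlap: { 'g' }
Conflict for D: D → F num and D → g
  Overlap: { 'g' }
Conflict for D: D → g id , and D → g
  Overlap: { 'g' }

Answer: Yes. F → g D / F → D g ',' on { 'g' }; F → d F / F → D g ',' on { 'd' }; D → F num / D → g id ',' on { 'g' }; D → F num / D → g on { 'g' }; D → g id ',' / D → g on { 'g' }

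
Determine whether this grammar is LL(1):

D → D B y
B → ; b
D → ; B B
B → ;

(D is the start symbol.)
Relevant sets:
  FIRST(D) = { ';' }

For D:
  PREDICT(D → D B y) = { ';' }
  PREDICT(D → ';' B B) = { ';' }
For B:
  PREDICT(B → ';' b) = { ';' }
  PREDICT(B → ';') = { ';' }

Conflict found: Predict set conflict for D: { ';' }
The grammar is NOT LL(1).

Answer: No. Predict set conflict for D: { ';' }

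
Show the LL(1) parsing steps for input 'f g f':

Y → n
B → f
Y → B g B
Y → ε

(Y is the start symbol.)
LL(1) parsing maintains a stack (initially the start symbol over $) and the input. At each step: if the stack top is a terminal, match it against the current input token; if it is a non-terminal N, replace it with the RHS of M[N, lookahead] (the unique production whose predict set contains the lookahead).

Stack is shown with the top on the left.

Stack    Input    Action
------------------------
Y $      f g f $  output Y → B g B
B g B $  f g f $  output B → f
f g B $  f g f $  match 'f'
g B $    g f $    match 'g'
B $      f $      output B → f
f $      f $      match 'f'
$        $        accept

The string is accepted.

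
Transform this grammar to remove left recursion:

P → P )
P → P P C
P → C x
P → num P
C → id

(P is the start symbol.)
P is directly left-recursive. The standard transformation for
  A → A α₁ | ... | A α_m | β₁ | ... | β_n
is
  A  → β₁ A' | ... | β_n A'
  A' → α₁ A' | ... | α_m A' | ε

P → C x becomes P → C x P'
P → num P becomes P → num P P'
P → P ) becomes P' → ) P'
P → P P C becomes P' → P C P'
Add P' → ε

Productions for other non-terminals are unchanged:
  C → id

Resulting grammar:
P → C x P'
P → num P P'
P' → ) P'
P' → P C P'
P' → ε
C → id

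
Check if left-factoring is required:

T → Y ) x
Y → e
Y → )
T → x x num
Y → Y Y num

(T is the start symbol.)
Left-factoring is needed when two productions for the same non-terminal
share a common prefix on the right-hand side.

Productions for T:
  T → Y ) x
  T → x x num
Productions for Y:
  Y → e
  Y → )
  Y → Y Y num

No common prefixes found.

Answer: No, left-factoring is not needed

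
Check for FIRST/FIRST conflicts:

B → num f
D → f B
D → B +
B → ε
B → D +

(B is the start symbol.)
Yes. B → num f / B → D '+' on { 'num' }; D → f B / D → B '+' on { 'f' }

A FIRST/FIRST conflict occurs when two productions N → α and N → β for the same non-terminal have FIRST(α) ∩ FIRST(β) ≠ ∅ (with ε ∈ FIRST of a nullable right-hand side, so two nullable alternatives also conflict).

FIRST sets of the non-terminals at (or reachable through a nullable prefix from) the front of some alternative:
  FIRST(D) = { '+', 'f', 'num' }
  FIRST(B) = { '+', 'f', 'num', ε }

Productions for B:
  B → num f: FIRST = { 'num' }
  B → ε: FIRST = { ε }
  B → D +: FIRST = { '+', 'f', 'num' }
Productions for D:
  D → f B: FIRST = { 'f' }
  D → B +: FIRST = { '+', 'f', 'num' }

Conflict for B: B → num f and B → D +
  Overlap: { 'num' }
Conflict for D: D → f B and D → B +
  Overlap: { 'f' }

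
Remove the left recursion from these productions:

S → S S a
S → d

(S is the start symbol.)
S is directly left-recursive. The standard transformation for
  A → A α₁ | ... | A α_m | β₁ | ... | β_n
is
  A  → β₁ A' | ... | β_n A'
  A' → α₁ A' | ... | α_m A' | ε

S → d becomes S → d S'
S → S S a becomes S' → S a S'
Add S' → ε

Resulting grammar:
S → d S'
S' → S a S'
S' → ε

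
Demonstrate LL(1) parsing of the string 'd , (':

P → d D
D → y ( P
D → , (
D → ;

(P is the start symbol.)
LL(1) parsing maintains a stack (initially the start symbol over $) and the input. At each step: if the stack top is a terminal, match it against the current input token; if it is a non-terminal N, replace it with the RHS of M[N, lookahead] (the unique production whose predict set contains the lookahead).

Stack is shown with the top on the left.

Stack  Input    Action
----------------------
P $    d , ( $  output P → d D
d D $  d , ( $  match 'd'
D $    , ( $    output D → , (
, ( $  , ( $    match ','
( $    ( $      match '('
$      $        accept

The string is accepted.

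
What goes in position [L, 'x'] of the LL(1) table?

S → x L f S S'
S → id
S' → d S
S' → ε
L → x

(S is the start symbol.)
L → x

To find M[L, 'x'], we find productions for L where 'x' is in the predict set (PREDICT(N → α) = (FIRST(α) \ {ε}) ∪ (FOLLOW(N) if α ⇒* ε)).

L → x: PREDICT = { 'x' }
  'x' is in predict set, so this production goes in M[L, 'x']

M[L, 'x'] = L → x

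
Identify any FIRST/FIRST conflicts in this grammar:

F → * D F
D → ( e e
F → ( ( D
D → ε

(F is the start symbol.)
No FIRST/FIRST conflicts.

Productions for F:
  F → * D F: FIRST = { '*' }
  F → ( ( D: FIRST = { '(' }
Productions for D:
  D → ( e e: FIRST = { '(' }
  D → ε: FIRST = { ε }

All alternatives of each non-terminal have pairwise disjoint FIRST sets.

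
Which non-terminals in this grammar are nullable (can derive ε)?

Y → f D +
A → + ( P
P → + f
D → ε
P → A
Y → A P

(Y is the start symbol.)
{ 'D' }

ε-productions: D → ε
So D is immediately nullable.
No further non-terminal can be added: every production for the remaining non-terminals contains a terminal or a non-nullable non-terminal.
Nullable = { 'D' }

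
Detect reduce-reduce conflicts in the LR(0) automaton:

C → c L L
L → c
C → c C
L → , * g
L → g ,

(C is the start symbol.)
No reduce-reduce conflicts

Augment with C' → C and build the canonical LR(0) collection (I0 = CLOSURE({[C' → . C]}), then GOTO on every symbol after a dot until no new states appear). It has 13 states:
  I0: { [C → . c C], [C → . c L L], [C' → . C] }  — shift
  I1: { [C' → C .] }  — accept
  I2: { [C → . c C], [C → . c L L], [C → c . C], [C → c . L L], [L → . , * g], [L → . c], [L → . g ,] }  — shift
  I3: { [L → , . * g] }  — shift
  I4: { [C → c C .] }  — reduce
  I5: { [C → c L . L], [L → . , * g], [L → . c], [L → . g ,] }  — shift
  I6: { [C → . c C], [C → . c L L], [C → c . C], [C → c . L L], [L → . , * g], [L → . c], [L → . g ,], [L → c .] }  — shift, reduce
  I7: { [L → g . ,] }  — shift
  I8: { [L → g , .] }  — reduce
  I9: { [C → c L L .] }  — reduce
  I10: { [L → c .] }  — reduce
  I11: { [L → , * . g] }  — shift
  I12: { [L → , * g .] }  — reduce

No state contains more than one complete item.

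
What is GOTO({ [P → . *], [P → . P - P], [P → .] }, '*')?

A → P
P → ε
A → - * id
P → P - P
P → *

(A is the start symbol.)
GOTO(I, '*') = CLOSURE({ [A → αX.β] : [A → α.Xβ] ∈ I, X = '*' })

Items with dot before '*', with the dot advanced:
  [P → . *] → [P → * .]
Closure adds nothing (no advanced item has the dot before a non-terminal).

GOTO = { [P → * .] }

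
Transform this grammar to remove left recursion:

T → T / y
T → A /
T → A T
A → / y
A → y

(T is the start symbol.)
T → A / T'
T → A T T'
T' → / y T'
T' → ε
A → / y
A → y

T is directly left-recursive. The standard transformation for
  A → A α₁ | ... | A α_m | β₁ | ... | β_n
is
  A  → β₁ A' | ... | β_n A'
  A' → α₁ A' | ... | α_m A' | ε

T → A / becomes T → A / T'
T → A T becomes T → A T T'
T → T / y becomes T' → / y T'
Add T' → ε

Productions for other non-terminals are unchanged:
  A → / y
  A → y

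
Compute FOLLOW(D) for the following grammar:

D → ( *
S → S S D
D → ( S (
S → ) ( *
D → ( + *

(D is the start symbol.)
D is the start symbol, so $ ∈ FOLLOW(D).
In S → S S D: D is at the end, add FOLLOW(S)

The FOLLOW sets referred to above (computed the same way, to a fixed point):
  FOLLOW(S) = { '(', ')' }

Taking the union: FOLLOW(D) = { $, '(', ')' }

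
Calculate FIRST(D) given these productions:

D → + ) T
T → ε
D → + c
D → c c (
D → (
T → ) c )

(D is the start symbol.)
{ '(', '+', 'c' }

To compute FIRST(D), examine every production with D on the left-hand side, reading each right-hand side left to right until a non-nullable symbol is reached.

From D → + ) T:
  - '+' is a terminal: add '+' and stop
From D → + c:
  - '+' is a terminal: add '+' and stop
From D → c c (:
  - c is a terminal: add 'c' and stop
From D → (:
  - '(' is a terminal: add '(' and stop

Collecting: FIRST(D) = { '(', '+', 'c' }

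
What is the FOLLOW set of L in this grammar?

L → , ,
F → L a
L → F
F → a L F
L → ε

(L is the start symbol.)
To compute FOLLOW(L), find every occurrence of L on a right-hand side N → α L β: add FIRST(β) \ {ε}, and if β is empty or nullable also add FOLLOW(N). Iterate to a fixed point.

L is the start symbol, so $ ∈ FOLLOW(L).
In F → L a: L is followed by a, add FIRST(a) \ {ε} = { 'a' }
In F → a L F: L is followed by F, add FIRST(F) \ {ε} = { ',', 'a' }

Taking the union: FOLLOW(L) = { $, ',', 'a' }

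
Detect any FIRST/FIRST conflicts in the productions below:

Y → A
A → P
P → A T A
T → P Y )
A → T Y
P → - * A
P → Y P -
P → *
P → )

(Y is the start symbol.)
Yes. A → P / A → T Y on { ')', '*', '-' }; P → A T A / P → '-' '*' A on { '-' }; P → A T A / P → Y P '-' on { ')', '*', '-' }; P → A T A / P → '*' on { '*' }; P → A T A / P → ')' on { ')' }; P → '-' '*' A / P → Y P '-' on { '-' }; P → Y P '-' / P → '*' on { '*' }; P → Y P '-' / P → ')' on { ')' }

A FIRST/FIRST conflict occurs when two productions N → α and N → β for the same non-terminal have FIRST(α) ∩ FIRST(β) ≠ ∅ (with ε ∈ FIRST of a nullable right-hand side, so two nullable alternatives also conflict).

FIRST sets of the non-terminals at (or reachable through a nullable prefix from) the front of some alternative:
  FIRST(P) = { ')', '*', '-' }
  FIRST(T) = { ')', '*', '-' }
  FIRST(A) = { ')', '*', '-' }
  FIRST(Y) = { ')', '*', '-' }

Productions for A:
  A → P: FIRST = { ')', '*', '-' }
  A → T Y: FIRST = { ')', '*', '-' }
Productions for P:
  P → A T A: FIRST = { ')', '*', '-' }
  P → - * A: FIRST = { '-' }
  P → Y P -: FIRST = { ')', '*', '-' }
  P → *: FIRST = { '*' }
  P → ): FIRST = { ')' }
Y, T have only one production, so no FIRST/FIRST conflict is possible there.

Conflict for A: A → P and A → T Y
  Overlap: { ')', '*', '-' }
Conflict for P: P → A T A and P → - * A
  Overlap: { '-' }
Conflict for P: P → A T A and P → Y P -
  Overlap: { ')', '*', '-' }
Conflict for P: P → A T A and P → *
  Overlap: { '*' }
Conflict for P: P → A T A and P → )
  Overlap: { ')' }
Conflict for P: P → - * A and P → Y P -
  Overlap: { '-' }
Conflict for P: P → Y P - and P → *
  Overlap: { '*' }
Conflict for P: P → Y P - and P → )
  Overlap: { ')' }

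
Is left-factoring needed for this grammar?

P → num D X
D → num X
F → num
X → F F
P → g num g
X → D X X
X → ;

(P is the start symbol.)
Left-factoring is needed when two productions for the same non-terminal
share a common prefix on the right-hand side.

Productions for P:
  P → num D X
  P → g num g
Productions for X:
  X → F F
  X → D X X
  X → ;

No common prefixes found.

Answer: No, left-factoring is not needed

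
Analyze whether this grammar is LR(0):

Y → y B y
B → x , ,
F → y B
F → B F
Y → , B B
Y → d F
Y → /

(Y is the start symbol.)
A grammar is LR(0) if no state in the canonical LR(0) collection has:
  - both a shift item (dot before a terminal) and a complete item (shift-reduce conflict), or
  - two or more complete items (reduce-reduce conflict; the accept item [Y' → Y .] counts as a complete item here).

Augment with Y' → Y and build the canonical LR(0) collection (I0 = CLOSURE({[Y' → . Y]}), then GOTO on every symbol after a dot until no new states appear). It has 18 states:
  I0: { [Y → . , B B], [Y → . /], [Y → . d F], [Y → . y B y], [Y' → . Y] }  — shift
  I1: { [B → . x , ,], [Y → , . B B] }  — shift
  I2: { [Y → / .] }  — reduce
  I3: { [Y' → Y .] }  — accept
  I4: { [B → . x , ,], [F → . B F], [F → . y B], [Y → d . F] }  — shift
  I5: { [B → . x , ,], [Y → y . B y] }  — shift
  I6: { [Y → y B . y] }  — shift
  I7: { [B → x . , ,] }  — shift
  I8: { [B → x , . ,] }  — shift
  I9: { [B → x , , .] }  — reduce
  I10: { [Y → y B y .] }  — reduce
  I11: { [B → . x , ,], [F → . B F], [F → . y B], [F → B . F] }  — shift
  I12: { [Y → d F .] }  — reduce
  I13: { [B → . x , ,], [F → y . B] }  — shift
  I14: { [F → y B .] }  — reduce
  I15: { [F → B F .] }  — reduce
  I16: { [B → . x , ,], [Y → , B . B] }  — shift
  I17: { [Y → , B B .] }  — reduce

Every state is either a pure shift/goto state or contains exactly one complete item and nothing to shift — no conflicts. The grammar is LR(0).

Answer: Yes, the grammar is LR(0)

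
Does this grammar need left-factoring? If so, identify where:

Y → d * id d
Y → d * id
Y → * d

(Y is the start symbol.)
Yes, Y has productions with common prefix 'd * id'

Left-factoring is needed when two productions for the same non-terminal
share a common prefix on the right-hand side.

Productions for Y:
  Y → d * id d
  Y → d * id
  Y → * d

Found common prefix 'd * id' in productions for Y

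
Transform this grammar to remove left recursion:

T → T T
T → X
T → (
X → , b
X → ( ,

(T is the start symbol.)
T is directly left-recursive. The standard transformation for
  A → A α₁ | ... | A α_m | β₁ | ... | β_n
is
  A  → β₁ A' | ... | β_n A'
  A' → α₁ A' | ... | α_m A' | ε

T → X becomes T → X T'
T → ( becomes T → ( T'
T → T T becomes T' → T T'
Add T' → ε

Productions for other non-terminals are unchanged:
  X → , b
  X → ( ,

Resulting grammar:
T → X T'
T → ( T'
T' → T T'
T' → ε
X → , b
X → ( ,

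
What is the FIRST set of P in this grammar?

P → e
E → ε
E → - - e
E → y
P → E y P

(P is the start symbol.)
FIRST sets of the other non-terminals involved (by the same procedure, iterated to a fixed point):
  FIRST(E) = { '-', 'y', ε }

From P → e:
  - e is a terminal: add 'e' and stop
From P → E y P:
  - E is a non-terminal: add FIRST(E) \ {ε} = { '-', 'y' }
    E is nullable, so continue to the next symbol
  - y is a terminal: add 'y' and stop

Collecting: FIRST(P) = { '-', 'e', 'y' }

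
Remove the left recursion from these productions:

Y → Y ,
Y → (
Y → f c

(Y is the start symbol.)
Y is directly left-recursive. The standard transformation for
  A → A α₁ | ... | A α_m | β₁ | ... | β_n
is
  A  → β₁ A' | ... | β_n A'
  A' → α₁ A' | ... | α_m A' | ε

Y → ( becomes Y → ( Y'
Y → f c becomes Y → f c Y'
Y → Y , becomes Y' → , Y'
Add Y' → ε

Resulting grammar:
Y → ( Y'
Y → f c Y'
Y' → , Y'
Y' → ε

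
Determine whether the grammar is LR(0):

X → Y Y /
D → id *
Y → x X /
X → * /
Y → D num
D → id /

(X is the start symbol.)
Augment with X' → X and build the canonical LR(0) collection (I0 = CLOSURE({[X' → . X]}), then GOTO on every symbol after a dot until no new states appear). It has 15 states:
  I0: { [D → . id *], [D → . id /], [X → . * /], [X → . Y Y /], [X' → . X], [Y → . D num], [Y → . x X /] }  — shift
  I1: { [X → * . /] }  — shift
  I2: { [Y → D . num] }  — shift
  I3: { [X' → X .] }  — accept
  I4: { [D → . id *], [D → . id /], [X → Y . Y /], [Y → . D num], [Y → . x X /] }  — shift
  I5: { [D → id . *], [D → id . /] }  — shift
  I6: { [D → . id *], [D → . id /], [X → . * /], [X → . Y Y /], [Y → . D num], [Y → . x X /], [Y → x . X /] }  — shift
  I7: { [Y → x X . /] }  — shift
  I8: { [Y → x X / .] }  — reduce
  I9: { [D → id * .] }  — reduce
  I10: { [D → id / .] }  — reduce
  I11: { [X → Y Y . /] }  — shift
  I12: { [X → Y Y / .] }  — reduce
  I13: { [Y → D num .] }  — reduce
  I14: { [X → * / .] }  — reduce

Every state is either a pure shift/goto state or contains exactly one complete item and nothing to shift — no conflicts. The grammar is LR(0).

Answer: Yes, the grammar is LR(0)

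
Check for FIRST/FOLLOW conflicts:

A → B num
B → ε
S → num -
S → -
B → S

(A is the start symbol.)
Yes. B → S with FOLLOW(B) on { 'num' }

A FIRST/FOLLOW conflict occurs when a non-terminal N has a nullable alternative N → β (β ⇒* ε) and another alternative N → α with FIRST(α) ∩ FOLLOW(N) ≠ ∅: on such a lookahead the parser cannot decide between expanding α and letting N vanish via β.

Nullable non-terminals: B.
FIRST sets used below: FIRST(S) = { '-', 'num' }

B: nullable alternative(s) B → ε; FOLLOW(B) = { 'num' }
  B → ε: FIRST \ {ε} = { } — this is the only nullable alternative, skip
  B → S: FIRST \ {ε} = { '-', 'num' } — overlaps FOLLOW(B) on { 'num' }: CONFLICT

A, S have no nullable alternative, so no FIRST/FOLLOW check is needed there.

So the grammar has 1 FIRST/FOLLOW conflict (marked CONFLICT above).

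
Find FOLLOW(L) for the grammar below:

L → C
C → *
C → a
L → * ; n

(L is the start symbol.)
{ $ }

L is the start symbol, so $ ∈ FOLLOW(L).
L does not occur on any right-hand side.

Taking the union: FOLLOW(L) = { $ }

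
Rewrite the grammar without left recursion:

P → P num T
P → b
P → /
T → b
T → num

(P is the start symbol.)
P is directly left-recursive. The standard transformation for
  A → A α₁ | ... | A α_m | β₁ | ... | β_n
is
  A  → β₁ A' | ... | β_n A'
  A' → α₁ A' | ... | α_m A' | ε

P → b becomes P → b P'
P → / becomes P → / P'
P → P num T becomes P' → num T P'
Add P' → ε

Productions for other non-terminals are unchanged:
  T → b
  T → num

Resulting grammar:
P → b P'
P → / P'
P' → num T P'
P' → ε
T → b
T → num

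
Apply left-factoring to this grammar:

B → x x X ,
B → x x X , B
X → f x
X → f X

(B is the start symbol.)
B → x x X , B'
B' → ε
B' → B
X → f X'
X' → x
X' → X

Left-factoring transforms A → αβ₁ | αβ₂ into A → αA' and A' → β₁ | β₂
(α is the longest common prefix among the alternatives). Repeat until
no nonterminal has two alternatives with a common prefix.

Round 1: B has alternatives sharing prefix 'x x X ,'. Introduce B': B → x x X , B'
  Add: B' → ε
  Add: B' → B

Round 2: X has alternatives sharing prefix 'f'. Introduce X': X → f X'
  Add: X' → x
  Add: X' → X

No remaining common prefixes — done.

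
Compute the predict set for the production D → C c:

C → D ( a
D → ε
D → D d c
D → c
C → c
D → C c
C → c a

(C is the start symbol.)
PREDICT(D → C c) = (FIRST(RHS) \ {ε}) ∪ (FOLLOW(D) if ε ∈ FIRST(RHS), i.e. RHS ⇒* ε)
FIRST(C) = { '(', 'c', 'd' }
FIRST(C c) = { '(', 'c', 'd' }
ε ∉ FIRST(C c), so FOLLOW(D) is not added.
PREDICT(D → C c) = { '(', 'c', 'd' }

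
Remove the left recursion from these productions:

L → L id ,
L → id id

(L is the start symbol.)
L → id id L'
L' → id , L'
L' → ε

L is directly left-recursive. The standard transformation for
  A → A α₁ | ... | A α_m | β₁ | ... | β_n
is
  A  → β₁ A' | ... | β_n A'
  A' → α₁ A' | ... | α_m A' | ε

L → id id becomes L → id id L'
L → L id , becomes L' → id , L'
Add L' → ε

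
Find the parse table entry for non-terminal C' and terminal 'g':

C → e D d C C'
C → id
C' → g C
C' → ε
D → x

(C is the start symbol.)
C' → g C, C' → ε

To find M[C', 'g'], we find productions for C' where 'g' is in the predict set (PREDICT(N → α) = (FIRST(α) \ {ε}) ∪ (FOLLOW(N) if α ⇒* ε)).

Relevant sets:
  FOLLOW(C') = { $, 'g' }

C' → g C: PREDICT = { 'g' }
  'g' is in predict set, so this production goes in M[C', 'g']
C' → ε: PREDICT = { $, 'g' }
  'g' is in predict set, so this production goes in M[C', 'g']

M[C', 'g'] = C' → g C, C' → ε  (a multiply-defined cell — the grammar is not LL(1))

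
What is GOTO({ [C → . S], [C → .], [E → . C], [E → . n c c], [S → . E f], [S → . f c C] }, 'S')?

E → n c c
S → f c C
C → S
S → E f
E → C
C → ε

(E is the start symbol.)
GOTO(I, 'S') = CLOSURE({ [A → αX.β] : [A → α.Xβ] ∈ I, X = 'S' })

Items with dot before 'S', with the dot advanced:
  [C → . S] → [C → S .]
Closure adds nothing (no advanced item has the dot before a non-terminal).

GOTO = { [C → S .] }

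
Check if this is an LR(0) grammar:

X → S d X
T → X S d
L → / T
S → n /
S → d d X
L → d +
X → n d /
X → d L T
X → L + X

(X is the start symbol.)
Yes, the grammar is LR(0)

Augment with X' → X and build the canonical LR(0) collection (I0 = CLOSURE({[X' → . X]}), then GOTO on every symbol after a dot until no new states appear). It has 26 states:
  I0: { [L → . / T], [L → . d +], [S → . d d X], [S → . n /], [X → . L + X], [X → . S d X], [X → . d L T], [X → . n d /], [X' → . X] }  — shift
  I1: { [L → . / T], [L → . d +], [L → / . T], [S → . d d X], [S → . n /], [T → . X S d], [X → . L + X], [X → . S d X], [X → . d L T], [X → . n d /] }  — shift
  I2: { [X → L . + X] }  — shift
  I3: { [X → S . d X] }  — shift
  I4: { [X' → X .] }  — accept
  I5: { [L → . / T], [L → . d +], [L → d . +], [S → d . d X], [X → d . L T] }  — shift
  I6: { [S → n . /], [X → n . d /] }  — shift
  I7: { [S → n / .] }  — reduce
  I8: { [X → n d . /] }  — shift
  I9: { [X → n d / .] }  — reduce
  I10: { [L → d + .] }  — reduce
  I11: { [L → . / T], [L → . d +], [S → . d d X], [S → . n /], [T → . X S d], [X → . L + X], [X → . S d X], [X → . d L T], [X → . n d /], [X → d L . T] }  — shift
  I12: { [L → . / T], [L → . d +], [L → d . +], [S → . d d X], [S → . n /], [S → d d . X], [X → . L + X], [X → . S d X], [X → . d L T], [X → . n d /] }  — shift
  I13: { [S → d d X .] }  — reduce
  I14: { [X → d L T .] }  — reduce
  I15: { [S → . d d X], [S → . n /], [T → X . S d] }  — shift
  I16: { [T → X S . d] }  — shift
  I17: { [S → d . d X] }  — shift
  I18: { [S → n . /] }  — shift
  I19: { [L → . / T], [L → . d +], [S → . d d X], [S → . n /], [S → d d . X], [X → . L + X], [X → . S d X], [X → . d L T], [X → . n d /] }  — shift
  I20: { [T → X S d .] }  — reduce
  I21: { [L → . / T], [L → . d +], [S → . d d X], [S → . n /], [X → . L + X], [X → . S d X], [X → . d L T], [X → . n d /], [X → S d . X] }  — shift
  I22: { [X → S d X .] }  — reduce
  I23: { [L → . / T], [L → . d +], [S → . d d X], [S → . n /], [X → . L + X], [X → . S d X], [X → . d L T], [X → . n d /], [X → L + . X] }  — shift
  I24: { [X → L + X .] }  — reduce
  I25: { [L → / T .] }  — reduce

Every state is either a pure shift/goto state or contains exactly one complete item and nothing to shift — no conflicts. The grammar is LR(0).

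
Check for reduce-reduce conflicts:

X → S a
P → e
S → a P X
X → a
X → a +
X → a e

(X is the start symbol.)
A reduce-reduce conflict occurs when an LR(0) state has two complete items [A → α .] and [B → β .] — both call for a reduction, and with no lookahead the parser cannot choose between them.

Augment with X' → X and build the canonical LR(0) collection (I0 = CLOSURE({[X' → . X]}), then GOTO on every symbol after a dot until no new states appear). It has 9 states:
  I0: { [S → . a P X], [X → . S a], [X → . a +], [X → . a e], [X → . a], [X' → . X] }  — shift
  I1: { [X → S . a] }  — shift
  I2: { [X' → X .] }  — accept
  I3: { [P → . e], [S → a . P X], [X → a . +], [X → a . e], [X → a .] }  — shift, reduce
  I4: { [X → a + .] }  — reduce
  I5: { [S → . a P X], [S → a P . X], [X → . S a], [X → . a +], [X → . a e], [X → . a] }  — shift
  I6: { [P → e .], [X → a e .] }  — 2 reduces
  I7: { [S → a P X .] }  — reduce
  I8: { [X → S a .] }  — reduce

I6 contains complete items [P → e .], [X → a e .] — reduce-reduce conflict.

Answer: Yes — I6: [P → e .] vs [X → a e .]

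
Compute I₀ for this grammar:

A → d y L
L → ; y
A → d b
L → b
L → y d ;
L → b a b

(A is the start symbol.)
{ [A → . d b], [A → . d y L], [A' → . A] }

First, augment the grammar with A' → A
I₀ = CLOSURE({ [A' → . A] }):
  [A' → . A] has the dot before A: add [A → . d y L], [A → . d b]
No further items can be added.

I₀ = { [A → . d b], [A → . d y L], [A' → . A] }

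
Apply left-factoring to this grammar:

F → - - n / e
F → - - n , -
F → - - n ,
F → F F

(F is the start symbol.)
F → - - n F'
F' → / e
F' → , F''
F'' → -
F'' → ε
F → F F

Left-factoring transforms A → αβ₁ | αβ₂ into A → αA' and A' → β₁ | β₂
(α is the longest common prefix among the alternatives). Repeat until
no nonterminal has two alternatives with a common prefix.

Round 1: F has alternatives sharing prefix '- - n'. Introduce F': F → - - n F'
  Add: F' → / e
  Add: F' → , -
  Add: F' → ,

Round 2: F' has alternatives sharing prefix ','. Introduce F'': F' → , F''
  Add: F'' → -
  Add: F'' → ε

No remaining common prefixes — done.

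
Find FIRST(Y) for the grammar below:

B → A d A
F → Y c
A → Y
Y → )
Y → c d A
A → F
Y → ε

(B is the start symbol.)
{ ')', 'c', ε }

To compute FIRST(Y), examine every production with Y on the left-hand side, reading each right-hand side left to right until a non-nullable symbol is reached.

From Y → ):
  - ')' is a terminal: add ')' and stop
From Y → c d A:
  - c is a terminal: add 'c' and stop
From Y → ε:
  - ε-production, so ε ∈ FIRST(Y)

Collecting: FIRST(Y) = { ')', 'c', ε }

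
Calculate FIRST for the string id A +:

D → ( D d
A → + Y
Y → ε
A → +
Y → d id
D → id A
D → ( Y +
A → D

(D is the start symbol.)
To compute FIRST(id A +), process the symbols left to right:
Symbol id is a terminal. Add 'id' and stop.
FIRST(id A +) = { 'id' }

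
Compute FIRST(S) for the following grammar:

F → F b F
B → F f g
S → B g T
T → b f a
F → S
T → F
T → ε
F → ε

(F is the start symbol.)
{ 'b', 'f' }

To compute FIRST(S), examine every production with S on the left-hand side, reading each right-hand side left to right until a non-nullable symbol is reached.

FIRST sets of the other non-terminals involved (by the same procedure, iterated to a fixed point):
  FIRST(B) = { 'b', 'f' }

From S → B g T:
  - B is a non-terminal: add FIRST(B) \ {ε} = { 'b', 'f' }
    B is not nullable, so stop

Collecting: FIRST(S) = { 'b', 'f' }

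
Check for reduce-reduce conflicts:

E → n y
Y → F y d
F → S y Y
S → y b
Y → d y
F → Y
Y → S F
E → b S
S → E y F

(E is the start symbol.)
Yes — I18: [F → S y Y .] vs [F → Y .]

A reduce-reduce conflict occurs when an LR(0) state has two complete items [A → α .] and [B → β .] — both call for a reduction, and with no lookahead the parser cannot choose between them.

Augment with E' → E and build the canonical LR(0) collection (I0 = CLOSURE({[E' → . E]}), then GOTO on every symbol after a dot until no new states appear). It has 22 states:
  I0: { [E → . b S], [E → . n y], [E' → . E] }  — shift
  I1: { [E' → E .] }  — accept
  I2: { [E → . b S], [E → . n y], [E → b . S], [S → . E y F], [S → . y b] }  — shift
  I3: { [E → n . y] }  — shift
  I4: { [E → n y .] }  — reduce
  I5: { [S → E . y F] }  — shift
  I6: { [E → b S .] }  — reduce
  I7: { [S → y . b] }  — shift
  I8: { [S → y b .] }  — reduce
  I9: { [E → . b S], [E → . n y], [F → . S y Y], [F → . Y], [S → . E y F], [S → . y b], [S → E y . F], [Y → . F y d], [Y → . S F], [Y → . d y] }  — shift
  I10: { [S → E y F .], [Y → F . y d] }  — shift, reduce
  I11: { [E → . b S], [E → . n y], [F → . S y Y], [F → . Y], [F → S . y Y], [S → . E y F], [S → . y b], [Y → . F y d], [Y → . S F], [Y → . d y], [Y → S . F] }  — shift
  I12: { [F → Y .] }  — reduce
  I13: { [Y → d . y] }  — shift
  I14: { [Y → d y .] }  — reduce
  I15: { [Y → F . y d], [Y → S F .] }  — shift, reduce
  I16: { [E → . b S], [E → . n y], [F → . S y Y], [F → . Y], [F → S y . Y], [S → . E y F], [S → . y b], [S → y . b], [Y → . F y d], [Y → . S F], [Y → . d y] }  — shift
  I17: { [Y → F . y d] }  — shift
  I18: { [F → S y Y .], [F → Y .] }  — 2 reduces
  I19: { [E → . b S], [E → . n y], [E → b . S], [S → . E y F], [S → . y b], [S → y b .] }  — shift, reduce
  I20: { [Y → F y . d] }  — shift
  I21: { [Y → F y d .] }  — reduce

I18 contains complete items [F → S y Y .], [F → Y .] — reduce-reduce conflict.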